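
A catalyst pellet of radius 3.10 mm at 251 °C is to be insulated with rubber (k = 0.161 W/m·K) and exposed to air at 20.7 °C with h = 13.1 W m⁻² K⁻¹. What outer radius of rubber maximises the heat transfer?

r_cr = 2.46 cm

For a sphere, r_cr = 2k_ins/h = 2·0.161/13.1 = 0.0246 m = 2.46 cm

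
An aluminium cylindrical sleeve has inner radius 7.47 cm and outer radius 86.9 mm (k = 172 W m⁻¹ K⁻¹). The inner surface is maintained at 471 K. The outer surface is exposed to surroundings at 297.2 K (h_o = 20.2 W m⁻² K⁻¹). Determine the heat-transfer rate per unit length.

Q' = 1910 W/m

Series thermal resistances, inner to outer:
  R'_aluminium = ln(0.0869/0.0747)/(2πk) = 0.1513/(2π·172) = 1.400×10^-4 m·K/W
  R'_conv,out = 1/(2πr h) = 1/(2π·0.0869·20.2) = 0.09067 m·K/W
ΣR = 1.400×10^-4 + 0.09067 = 0.09081 m·K/W
Q' = ΔT/ΣR = (471 K − 297.2 K)/0.09081 = 1910 W/m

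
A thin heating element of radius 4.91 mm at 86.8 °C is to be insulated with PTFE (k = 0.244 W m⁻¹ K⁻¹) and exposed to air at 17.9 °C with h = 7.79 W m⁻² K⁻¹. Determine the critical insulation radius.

r_cr = 3.13 cm

For a cylinder, r_cr = k_ins/h = 0.244/7.79 = 0.0313 m = 3.13 cm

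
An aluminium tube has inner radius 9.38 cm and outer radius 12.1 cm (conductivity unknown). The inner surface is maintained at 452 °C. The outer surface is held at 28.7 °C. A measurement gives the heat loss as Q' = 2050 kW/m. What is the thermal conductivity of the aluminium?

ΣR = ΔT/Q' = |452 − 28.7|/2.05×10^6 = 2.065×10^-4 m·K/W
ln(r₂/r₁)/(2πk) = 2.065×10^-4 ⇒ k = 0.2546/(2π·2.065×10^-4) = 196 W/m·K

k = 196 W/m·K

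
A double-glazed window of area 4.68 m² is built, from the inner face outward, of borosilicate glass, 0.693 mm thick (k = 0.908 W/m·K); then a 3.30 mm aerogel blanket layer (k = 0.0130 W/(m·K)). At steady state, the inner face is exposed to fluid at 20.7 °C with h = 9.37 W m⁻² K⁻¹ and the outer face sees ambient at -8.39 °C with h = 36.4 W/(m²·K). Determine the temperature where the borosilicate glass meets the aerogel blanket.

Resistance network (inner→outer):
  R_conv,in = 1/(hA) = 1/(9.37·4.68) = 0.02280 K/W
  R_borosilicate glass = L/(kA) = 6.93×10^-4/(0.908·4.68) = 1.631×10^-4 K/W
  R_aerogel blanket = L/(kA) = 0.00330/(0.0130·4.68) = 0.05424 K/W
  R_conv,out = 1/(hA) = 1/(36.4·4.68) = 0.005870 K/W
ΣR = 0.02280 + 1.631×10^-4 + 0.05424 + 0.005870 = 0.08307 K/W
Q = ΔT/ΣR = (20.7 °C − -8.39 °C)/0.08307 = 350.2 W
From the inner boundary to the borosilicate glass/aerogel blanket interface, ΣR_partial = 0.02296 K/W.
T_interface = T_in − Q·ΣR_partial = 20.7 °C − (350.2)(0.02296) = 12.7 °C

T = 12.7 °C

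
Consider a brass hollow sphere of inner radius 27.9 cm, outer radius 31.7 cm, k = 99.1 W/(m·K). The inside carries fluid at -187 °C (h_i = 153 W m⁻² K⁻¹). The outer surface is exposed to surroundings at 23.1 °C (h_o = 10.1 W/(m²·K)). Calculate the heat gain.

Resistance network (inner→outer):
  R_conv,in = 1/(4πr²h) = 1/(4π·0.279²·153) = 0.006682 K/W
  R_brass = (1/0.279 − 1/0.317)/(4πk) = 0.4297/(4π·99.1) = 3.450×10^-4 K/W
  R_conv,out = 1/(4πr²h) = 1/(4π·0.317²·10.1) = 0.07841 K/W
ΣR = 0.006682 + 3.450×10^-4 + 0.07841 = 0.08544 K/W
Q = ΔT/ΣR = (-187 °C − 23.1 °C)/0.08544 = -2460 W
(Negative Q ⇒ heat flows inward; heat gain = 2460 W.)

Q = 2460 W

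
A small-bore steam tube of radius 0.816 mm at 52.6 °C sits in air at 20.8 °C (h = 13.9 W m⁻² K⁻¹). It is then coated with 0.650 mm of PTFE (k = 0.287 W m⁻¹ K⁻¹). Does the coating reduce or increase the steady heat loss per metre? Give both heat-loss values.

Critical radius for a cylinder: r_cr = k/h = 0.0206 m = 2.06 cm.
Outer radius after coating: r₂ = 8.16×10^-4 + 6.50×10^-4 = 0.001466 m.
Since r₁ < r_cr and r₂ ≤ r_cr, the coating moves toward the maximum at r_cr — heat loss rises.
Bare: R = 1/(2πr₁h) = 14.03 m·K/W; Q = 31.8/14.03 = 2.27 W/m.
Coated: R = R_cond + R_conv = 8.135 m·K/W; Q = 31.8/8.135 = 3.91 W/m.

increases: 2.27 → 3.91 W/m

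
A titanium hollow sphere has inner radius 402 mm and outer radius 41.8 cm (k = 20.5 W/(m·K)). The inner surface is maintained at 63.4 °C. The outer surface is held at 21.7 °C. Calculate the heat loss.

Q = 113 kW

Q = 4πk·ΔT/(1/r₁ − 1/r₂) = 4π × 20.5 × 41.7 / (1/0.402 − 1/0.418) = 1.13×10^5 W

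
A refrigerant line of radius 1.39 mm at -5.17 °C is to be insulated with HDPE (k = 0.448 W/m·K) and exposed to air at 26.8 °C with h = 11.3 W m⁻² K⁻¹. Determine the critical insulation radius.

For a cylinder, r_cr = k_ins/h = 0.448/11.3 = 0.0396 m = 3.96 cm

r_cr = 3.96 cm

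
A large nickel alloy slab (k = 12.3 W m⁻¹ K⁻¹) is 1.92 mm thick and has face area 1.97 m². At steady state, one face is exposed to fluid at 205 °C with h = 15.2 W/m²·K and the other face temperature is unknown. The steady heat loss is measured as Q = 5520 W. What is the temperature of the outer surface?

Series resistances:
  R_conv,in = 1/(hA) = 1/(15.2·1.97) = 0.03340 K/W
  R_nickel alloy = L/(kA) = 0.00192/(12.3·1.97) = 7.924×10^-5 K/W
ΣR = 0.03347 K/W
ΔT = Q·ΣR = 5520 × 0.03347 = 184.8 K
Heat flows outward, so T_out = T_in − ΔT = 205 − 184.8 = 20.2 °C

T_out = 20.2 °C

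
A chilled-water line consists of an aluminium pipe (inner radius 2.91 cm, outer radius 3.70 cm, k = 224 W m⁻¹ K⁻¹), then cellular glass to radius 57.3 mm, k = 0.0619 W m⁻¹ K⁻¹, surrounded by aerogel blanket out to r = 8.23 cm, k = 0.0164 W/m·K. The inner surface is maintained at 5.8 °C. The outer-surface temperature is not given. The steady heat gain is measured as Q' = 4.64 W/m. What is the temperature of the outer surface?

T_out = 27.3 °C

Series resistances:
  R'_aluminium = ln(0.0370/0.0291)/(2πk) = 0.2402/(2π·224) = 1.707×10^-4 m·K/W
  R'_cellular glass = ln(0.0573/0.0370)/(2πk) = 0.4374/(2π·0.0619) = 1.125 m·K/W
  R'_aerogel blanket = ln(0.0823/0.0573)/(2πk) = 0.3621/(2π·0.0164) = 3.514 m·K/W
ΣR = 4.638 m·K/W
ΔT = Q'·ΣR = 4.64 × 4.638 = 21.52 K
Heat flows inward, so T_out = T_in + ΔT = 5.8 + 21.52 = 27.3 °C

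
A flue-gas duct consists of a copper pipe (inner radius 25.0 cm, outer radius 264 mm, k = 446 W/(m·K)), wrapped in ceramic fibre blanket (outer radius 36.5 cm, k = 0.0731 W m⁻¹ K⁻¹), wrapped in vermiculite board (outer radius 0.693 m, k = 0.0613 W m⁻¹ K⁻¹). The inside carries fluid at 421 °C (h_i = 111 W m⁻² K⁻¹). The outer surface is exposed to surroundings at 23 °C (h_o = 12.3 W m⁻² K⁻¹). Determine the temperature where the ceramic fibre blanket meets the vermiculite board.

Series thermal resistances, inner to outer:
  R'_conv,in = 1/(2πr h) = 1/(2π·0.250·111) = 0.005735 m·K/W
  R'_copper = ln(0.264/0.250)/(2πk) = 0.05449/(2π·446) = 1.944×10^-5 m·K/W
  R'_ceramic fibre blanket = ln(0.365/0.264)/(2πk) = 0.3239/(2π·0.0731) = 0.7053 m·K/W
  R'_vermiculite board = ln(0.693/0.365)/(2πk) = 0.6411/(2π·0.0613) = 1.665 m·K/W
  R'_conv,out = 1/(2πr h) = 1/(2π·0.693·12.3) = 0.01867 m·K/W
ΣR = 0.005735 + 1.944×10^-5 + 0.7053 + 1.665 + 0.01867 = 2.395 m·K/W
Q' = ΔT/ΣR = (421 °C − 23 °C)/2.395 = 166.2 W/m
From the inner boundary to the ceramic fibre blanket/vermiculite board interface, ΣR_partial = 0.7111 m·K/W.
T_interface = T_in − Q'·ΣR_partial = 421 °C − (166.2)(0.7111) = 303 °C

T = 303 °C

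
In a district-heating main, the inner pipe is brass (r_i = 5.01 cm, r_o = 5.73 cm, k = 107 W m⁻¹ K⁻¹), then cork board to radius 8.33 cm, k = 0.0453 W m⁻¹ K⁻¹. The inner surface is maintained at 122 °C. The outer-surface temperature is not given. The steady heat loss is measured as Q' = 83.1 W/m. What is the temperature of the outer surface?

Sum the resistances:
  R'_brass = ln(0.0573/0.0501)/(2πk) = 0.1343/(2π·107) = 1.997×10^-4 m·K/W
  R'_cork board = ln(0.0833/0.0573)/(2πk) = 0.3741/(2π·0.0453) = 1.315 m·K/W
ΣR = 1.315 m·K/W
ΔT = Q'·ΣR = 83.1 × 1.315 = 109.3 K
Heat flows outward, so T_out = T_in − ΔT = 122 − 109.3 = 12.7 °C

T_out = 12.7 °C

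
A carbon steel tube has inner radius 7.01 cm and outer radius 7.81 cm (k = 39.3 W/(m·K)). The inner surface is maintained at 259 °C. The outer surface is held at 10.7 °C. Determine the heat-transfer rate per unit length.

Q' = 567 kW/m

Q' = 2πk·ΔT/ln(r₂/r₁) = 2π × 39.3 × 248.3 / ln(0.0781/0.0701) = 5.67×10^5 W/m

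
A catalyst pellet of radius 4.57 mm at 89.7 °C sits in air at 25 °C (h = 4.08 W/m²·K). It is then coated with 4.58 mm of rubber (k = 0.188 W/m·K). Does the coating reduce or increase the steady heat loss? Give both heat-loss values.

Critical radius for a sphere: r_cr = 2k/h = 0.0922 m = 9.22 cm.
Outer radius after coating: r₂ = 0.00457 + 0.00458 = 0.00915 m.
Since r₁ < r_cr and r₂ ≤ r_cr, the coating moves toward the maximum at r_cr — heat loss rises.
Bare: R = 1/(4πr₁²h) = 933.9 K/W; Q = 64.7/933.9 = 0.0693 W.
Coated: R = R_cond + R_conv = 279.3 K/W; Q = 64.7/279.3 = 0.232 W.

increases: 0.0693 → 0.232 W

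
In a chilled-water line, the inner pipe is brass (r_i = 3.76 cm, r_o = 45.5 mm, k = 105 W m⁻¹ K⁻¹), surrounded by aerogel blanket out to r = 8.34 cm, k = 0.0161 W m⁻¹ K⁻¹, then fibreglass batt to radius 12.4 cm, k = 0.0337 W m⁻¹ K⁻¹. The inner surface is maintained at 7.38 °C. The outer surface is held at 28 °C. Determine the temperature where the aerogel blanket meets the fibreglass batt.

Resistance network (inner→outer):
  R'_brass = ln(0.0455/0.0376)/(2πk) = 0.1907/(2π·105) = 2.891×10^-4 m·K/W
  R'_aerogel blanket = ln(0.0834/0.0455)/(2πk) = 0.6059/(2π·0.0161) = 5.990 m·K/W
  R'_fibreglass batt = ln(0.124/0.0834)/(2πk) = 0.3966/(2π·0.0337) = 1.873 m·K/W
ΣR = 2.891×10^-4 + 5.990 + 1.873 = 7.863 m·K/W
Q' = ΔT/ΣR = (7.38 °C − 28 °C)/7.863 = -2.622 W/m
From the inner boundary to the aerogel blanket/fibreglass batt interface, ΣR_partial = 5.990 m·K/W.
T_interface = T_in − Q'·ΣR_partial = 7.38 °C − (-2.622)(5.990) = 23.1 °C

T = 23.1 °C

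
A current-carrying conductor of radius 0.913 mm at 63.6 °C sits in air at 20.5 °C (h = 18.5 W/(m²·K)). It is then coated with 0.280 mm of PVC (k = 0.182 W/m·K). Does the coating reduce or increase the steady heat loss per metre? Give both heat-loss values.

increases: 4.57 → 5.79 W/m

Critical radius for a cylinder: r_cr = k/h = 0.00984 m = 0.984 cm.
Outer radius after coating: r₂ = 9.13×10^-4 + 2.80×10^-4 = 0.001193 m.
Since r₁ < r_cr and r₂ ≤ r_cr, the coating moves toward the maximum at r_cr — heat loss rises.
Bare: R = 1/(2πr₁h) = 9.423 m·K/W; Q = 43.1/9.423 = 4.57 W/m.
Coated: R = R_cond + R_conv = 7.445 m·K/W; Q = 43.1/7.445 = 5.79 W/m.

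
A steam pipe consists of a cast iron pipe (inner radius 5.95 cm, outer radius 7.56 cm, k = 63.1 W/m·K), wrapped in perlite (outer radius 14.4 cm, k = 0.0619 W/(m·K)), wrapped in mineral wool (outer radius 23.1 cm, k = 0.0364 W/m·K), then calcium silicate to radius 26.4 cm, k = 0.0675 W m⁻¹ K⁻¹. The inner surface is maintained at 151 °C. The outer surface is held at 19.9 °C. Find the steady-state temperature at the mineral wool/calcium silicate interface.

Series thermal resistances, inner to outer:
  R'_cast iron = ln(0.0756/0.0595)/(2πk) = 0.2395/(2π·63.1) = 6.040×10^-4 m·K/W
  R'_perlite = ln(0.144/0.0756)/(2πk) = 0.6444/(2π·0.0619) = 1.657 m·K/W
  R'_mineral wool = ln(0.231/0.144)/(2πk) = 0.4726/(2π·0.0364) = 2.066 m·K/W
  R'_calcium silicate = ln(0.264/0.231)/(2πk) = 0.1335/(2π·0.0675) = 0.3148 m·K/W
ΣR = 6.040×10^-4 + 1.657 + 2.066 + 0.3148 = 4.038 m·K/W
Q' = ΔT/ΣR = (151 °C − 19.9 °C)/4.038 = 32.47 W/m
From the inner boundary to the mineral wool/calcium silicate interface, ΣR_partial = 3.724 m·K/W.
T_interface = T_in − Q'·ΣR_partial = 151 °C − (32.47)(3.724) = 30.1 °C

T = 30.1 °C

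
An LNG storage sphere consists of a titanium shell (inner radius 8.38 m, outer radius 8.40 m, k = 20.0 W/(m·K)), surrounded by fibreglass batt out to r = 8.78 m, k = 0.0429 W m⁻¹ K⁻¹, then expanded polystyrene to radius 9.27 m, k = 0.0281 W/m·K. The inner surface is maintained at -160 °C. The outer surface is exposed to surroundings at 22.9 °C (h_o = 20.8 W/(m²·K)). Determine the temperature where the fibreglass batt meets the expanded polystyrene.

Resistance network (inner→outer):
  R_titanium = (1/8.38 − 1/8.40)/(4πk) = 2.841×10^-4/(4π·20.0) = 1.130×10^-6 K/W
  R_fibreglass batt = (1/8.40 − 1/8.78)/(4πk) = 0.005152/(4π·0.0429) = 0.009557 K/W
  R_expanded polystyrene = (1/8.78 − 1/9.27)/(4πk) = 0.006020/(4π·0.0281) = 0.01705 K/W
  R_conv,out = 1/(4πr²h) = 1/(4π·9.27²·20.8) = 4.452×10^-5 K/W
ΣR = 1.130×10^-6 + 0.009557 + 0.01705 + 4.452×10^-5 = 0.02665 K/W
Q = ΔT/ΣR = (-160 °C − 22.9 °C)/0.02665 = -6863 W
From the inner boundary to the fibreglass batt/expanded polystyrene interface, ΣR_partial = 0.009558 K/W.
T_interface = T_in − Q·ΣR_partial = -160 °C − (-6863)(0.009558) = -94.4 °C

T = -94.4 °C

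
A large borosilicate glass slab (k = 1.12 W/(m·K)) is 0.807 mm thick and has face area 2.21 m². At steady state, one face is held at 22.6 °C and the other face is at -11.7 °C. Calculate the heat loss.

Q = kA·ΔT/L = 1.12 × 2.21 × |22.6 °C − -11.7 °C| / 8.07×10^-4 = 1.05×10^5 W

Q = 105 kW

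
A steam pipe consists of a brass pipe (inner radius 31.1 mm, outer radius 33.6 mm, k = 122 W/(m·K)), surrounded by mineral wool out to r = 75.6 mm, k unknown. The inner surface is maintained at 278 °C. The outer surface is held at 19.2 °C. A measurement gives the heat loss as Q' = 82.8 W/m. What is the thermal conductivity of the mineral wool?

ΣR = ΔT/Q' = |278 − 19.2|/82.8 = 3.126 m·K/W
Known resistances:
  R'_brass = ln(0.0336/0.0311)/(2πk) = 0.07732/(2π·122) = 1.009×10^-4 m·K/W
R_mineral wool = ΣR − ΣR_known = 3.126 − 1.009×10^-4 = 3.126 m·K/W
ln(r₂/r₁)/(2πk) = 3.126 ⇒ k = 0.8109/(2π·3.126) = 0.0413 W/m·K

k = 0.0413 W/m·K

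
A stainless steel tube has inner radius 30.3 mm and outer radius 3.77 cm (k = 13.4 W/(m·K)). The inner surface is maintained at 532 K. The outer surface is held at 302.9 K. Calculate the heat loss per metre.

Q' = 88.3 kW/m

Q' = 2πk·ΔT/ln(r₂/r₁) = 2π × 13.4 × 229.1 / ln(0.0377/0.0303) = 88300 W/m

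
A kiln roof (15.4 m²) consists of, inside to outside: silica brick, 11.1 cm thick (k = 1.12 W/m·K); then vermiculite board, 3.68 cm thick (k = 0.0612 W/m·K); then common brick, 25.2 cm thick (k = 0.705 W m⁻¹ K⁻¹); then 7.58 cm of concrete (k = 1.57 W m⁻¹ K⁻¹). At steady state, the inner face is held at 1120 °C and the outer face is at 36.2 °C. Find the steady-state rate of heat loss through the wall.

Treat each layer as a resistance in series:
  R_silica brick = L/(kA) = 0.111/(1.12·15.4) = 0.006436 K/W
  R_vermiculite board = L/(kA) = 0.0368/(0.0612·15.4) = 0.03905 K/W
  R_common brick = L/(kA) = 0.252/(0.705·15.4) = 0.02321 K/W
  R_concrete = L/(kA) = 0.0758/(1.57·15.4) = 0.003135 K/W
ΣR = 0.006436 + 0.03905 + 0.02321 + 0.003135 = 0.07183 K/W
Q = ΔT/ΣR = (1120 °C − 36.2 °C)/0.07183 = 15100 W

Q = 15.1 kW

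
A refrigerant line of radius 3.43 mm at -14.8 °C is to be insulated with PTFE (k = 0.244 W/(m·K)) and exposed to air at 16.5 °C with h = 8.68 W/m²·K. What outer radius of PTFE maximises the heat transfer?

r_cr = 2.81 cm

For a cylinder, r_cr = k_ins/h = 0.244/8.68 = 0.0281 m = 2.81 cm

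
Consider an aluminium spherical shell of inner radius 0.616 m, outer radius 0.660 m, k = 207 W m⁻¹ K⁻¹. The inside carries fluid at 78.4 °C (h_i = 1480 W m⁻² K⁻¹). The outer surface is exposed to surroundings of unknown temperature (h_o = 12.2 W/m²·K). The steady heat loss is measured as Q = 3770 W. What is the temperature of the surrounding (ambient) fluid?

T_out = 21.3 °C

Series resistances:
  R_conv,in = 1/(4πr²h) = 1/(4π·0.616²·1480) = 1.417×10^-4 K/W
  R_aluminium = (1/0.616 − 1/0.660)/(4πk) = 0.1082/(4π·207) = 4.161×10^-5 K/W
  R_conv,out = 1/(4πr²h) = 1/(4π·0.660²·12.2) = 0.01497 K/W
ΣR = 0.01516 K/W
ΔT = Q·ΣR = 3770 × 0.01516 = 57.15 K
Heat flows outward, so T_out = T_in − ΔT = 78.4 − 57.15 = 21.3 °C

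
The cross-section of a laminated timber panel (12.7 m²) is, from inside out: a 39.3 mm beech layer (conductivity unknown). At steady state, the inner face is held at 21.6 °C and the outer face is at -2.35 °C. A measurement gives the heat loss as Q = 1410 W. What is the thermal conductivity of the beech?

ΣR = ΔT/Q = |21.6 − -2.35|/1410 = 0.01699 K/W
L/(kA) = 0.01699 ⇒ k = 0.0393/(0.01699·12.7) = 0.182 W/m·K

k = 0.182 W/m·K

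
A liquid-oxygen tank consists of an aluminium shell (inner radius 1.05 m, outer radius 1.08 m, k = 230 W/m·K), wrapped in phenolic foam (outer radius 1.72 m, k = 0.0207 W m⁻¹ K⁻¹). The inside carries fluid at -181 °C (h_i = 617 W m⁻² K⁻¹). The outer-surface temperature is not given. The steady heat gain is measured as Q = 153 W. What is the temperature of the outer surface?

T_out = 21.7 °C

Series resistances:
  R_conv,in = 1/(4πr²h) = 1/(4π·1.05²·617) = 1.170×10^-4 K/W
  R_aluminium = (1/1.05 − 1/1.08)/(4πk) = 0.02646/(4π·230) = 9.153×10^-6 K/W
  R_phenolic foam = (1/1.08 − 1/1.72)/(4πk) = 0.3445/(4π·0.0207) = 1.324 K/W
ΣR = 1.325 K/W
ΔT = Q·ΣR = 153 × 1.325 = 202.7 K
Heat flows inward, so T_out = T_in + ΔT = -181 + 202.7 = 21.7 °C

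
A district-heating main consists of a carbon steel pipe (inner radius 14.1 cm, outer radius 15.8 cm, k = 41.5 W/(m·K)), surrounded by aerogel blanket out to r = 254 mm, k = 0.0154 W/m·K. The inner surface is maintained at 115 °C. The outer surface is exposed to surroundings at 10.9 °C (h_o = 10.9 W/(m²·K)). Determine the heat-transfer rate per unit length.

Q' = 21.0 W/m

Series thermal resistances, inner to outer:
  R'_carbon steel = ln(0.158/0.141)/(2πk) = 0.1138/(2π·41.5) = 4.366×10^-4 m·K/W
  R'_aerogel blanket = ln(0.254/0.158)/(2πk) = 0.4747/(2π·0.0154) = 4.906 m·K/W
  R'_conv,out = 1/(2πr h) = 1/(2π·0.254·10.9) = 0.05749 m·K/W
ΣR = 4.366×10^-4 + 4.906 + 0.05749 = 4.964 m·K/W
Q' = ΔT/ΣR = (115 °C − 10.9 °C)/4.964 = 21.0 W/m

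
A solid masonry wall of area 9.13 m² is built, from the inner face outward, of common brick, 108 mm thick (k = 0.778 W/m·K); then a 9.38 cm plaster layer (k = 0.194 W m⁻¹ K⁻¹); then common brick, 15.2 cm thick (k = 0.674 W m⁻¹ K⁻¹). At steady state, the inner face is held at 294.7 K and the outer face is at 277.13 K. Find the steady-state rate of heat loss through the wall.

Treat each layer as a resistance in series:
  R_common brick = L/(kA) = 0.108/(0.778·9.13) = 0.01520 K/W
  R_plaster = L/(kA) = 0.0938/(0.194·9.13) = 0.05296 K/W
  R_common brick = L/(kA) = 0.152/(0.674·9.13) = 0.02470 K/W
ΣR = 0.01520 + 0.05296 + 0.02470 = 0.09286 K/W
Q = ΔT/ΣR = (294.7 K − 277.13 K)/0.09286 = 189 W

Q = 189 W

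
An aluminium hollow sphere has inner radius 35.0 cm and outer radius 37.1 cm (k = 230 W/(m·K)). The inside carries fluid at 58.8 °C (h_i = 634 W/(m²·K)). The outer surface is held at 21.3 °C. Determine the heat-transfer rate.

Resistance network (inner→outer):
  R_conv,in = 1/(4πr²h) = 1/(4π·0.350²·634) = 0.001025 K/W
  R_aluminium = (1/0.350 − 1/0.371)/(4πk) = 0.1617/(4π·230) = 5.596×10^-5 K/W
ΣR = 0.001025 + 5.596×10^-5 = 0.001081 K/W
Q = ΔT/ΣR = (58.8 °C − 21.3 °C)/0.001081 = 34700 W

Q = 34700 W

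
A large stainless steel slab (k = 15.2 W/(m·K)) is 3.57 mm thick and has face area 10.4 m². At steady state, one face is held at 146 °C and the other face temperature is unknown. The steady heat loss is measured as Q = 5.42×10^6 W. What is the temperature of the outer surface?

T_out = 23.6 °C

Series resistances:
  R_stainless steel = L/(kA) = 0.00357/(15.2·10.4) = 2.258×10^-5 K/W
ΣR = 2.258×10^-5 K/W
ΔT = Q·ΣR = 5.42×10^6 × 2.258×10^-5 = 122.4 K
Heat flows outward, so T_out = T_in − ΔT = 146 − 122.4 = 23.6 °C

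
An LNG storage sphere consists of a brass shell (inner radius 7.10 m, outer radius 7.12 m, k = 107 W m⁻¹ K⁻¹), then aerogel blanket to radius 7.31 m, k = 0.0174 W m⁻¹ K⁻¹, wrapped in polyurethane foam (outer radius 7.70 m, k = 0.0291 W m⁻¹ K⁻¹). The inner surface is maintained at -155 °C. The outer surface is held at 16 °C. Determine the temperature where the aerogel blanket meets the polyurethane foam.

T = -74.9 °C

Series thermal resistances, inner to outer:
  R_brass = (1/7.10 − 1/7.12)/(4πk) = 3.956×10^-4/(4π·107) = 2.942×10^-7 K/W
  R_aerogel blanket = (1/7.12 − 1/7.31)/(4πk) = 0.003651/(4π·0.0174) = 0.01670 K/W
  R_polyurethane foam = (1/7.31 − 1/7.70)/(4πk) = 0.006929/(4π·0.0291) = 0.01895 K/W
ΣR = 2.942×10^-7 + 0.01670 + 0.01895 = 0.03565 K/W
Q = ΔT/ΣR = (-155 °C − 16 °C)/0.03565 = -4797 W
From the inner boundary to the aerogel blanket/polyurethane foam interface, ΣR_partial = 0.01670 K/W.
T_interface = T_in − Q·ΣR_partial = -155 °C − (-4797)(0.01670) = -74.9 °C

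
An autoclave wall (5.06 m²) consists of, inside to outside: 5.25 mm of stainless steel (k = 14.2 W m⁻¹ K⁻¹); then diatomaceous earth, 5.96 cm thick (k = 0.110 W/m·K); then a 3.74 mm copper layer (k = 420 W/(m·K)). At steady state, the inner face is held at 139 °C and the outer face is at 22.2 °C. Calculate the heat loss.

Q = 1090 W

Resistance network (inner→outer):
  R_stainless steel = L/(kA) = 0.00525/(14.2·5.06) = 7.307×10^-5 K/W
  R_diatomaceous earth = L/(kA) = 0.0596/(0.110·5.06) = 0.1071 K/W
  R_copper = L/(kA) = 0.00374/(420·5.06) = 1.760×10^-6 K/W
ΣR = 7.307×10^-5 + 0.1071 + 1.760×10^-6 = 0.1072 K/W
Q = ΔT/ΣR = (139 °C − 22.2 °C)/0.1072 = 1090 W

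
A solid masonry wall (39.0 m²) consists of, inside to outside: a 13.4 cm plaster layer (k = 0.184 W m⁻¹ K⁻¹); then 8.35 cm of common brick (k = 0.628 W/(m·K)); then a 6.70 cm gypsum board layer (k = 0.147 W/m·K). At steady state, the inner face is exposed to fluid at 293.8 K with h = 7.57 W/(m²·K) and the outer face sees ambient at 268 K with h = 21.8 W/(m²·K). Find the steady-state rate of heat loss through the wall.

Q = 673 W

Resistance network (inner→outer):
  R_conv,in = 1/(hA) = 1/(7.57·39.0) = 0.003387 K/W
  R_plaster = L/(kA) = 0.134/(0.184·39.0) = 0.01867 K/W
  R_common brick = L/(kA) = 0.0835/(0.628·39.0) = 0.003409 K/W
  R_gypsum board = L/(kA) = 0.0670/(0.147·39.0) = 0.01169 K/W
  R_conv,out = 1/(hA) = 1/(21.8·39.0) = 0.001176 K/W
ΣR = 0.003387 + 0.01867 + 0.003409 + 0.01169 + 0.001176 = 0.03833 K/W
Q = ΔT/ΣR = (293.8 K − 268 K)/0.03833 = 673 W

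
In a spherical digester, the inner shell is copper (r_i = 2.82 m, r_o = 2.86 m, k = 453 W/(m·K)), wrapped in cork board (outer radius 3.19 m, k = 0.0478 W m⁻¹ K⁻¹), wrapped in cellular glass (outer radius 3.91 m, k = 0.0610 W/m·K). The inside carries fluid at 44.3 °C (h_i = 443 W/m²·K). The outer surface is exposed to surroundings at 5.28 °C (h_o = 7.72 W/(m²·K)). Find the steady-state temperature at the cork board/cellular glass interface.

Resistance network (inner→outer):
  R_conv,in = 1/(4πr²h) = 1/(4π·2.82²·443) = 2.259×10^-5 K/W
  R_copper = (1/2.82 − 1/2.86)/(4πk) = 0.004960/(4π·453) = 8.712×10^-7 K/W
  R_cork board = (1/2.86 − 1/3.19)/(4πk) = 0.03617/(4π·0.0478) = 0.06022 K/W
  R_cellular glass = (1/3.19 − 1/3.91)/(4πk) = 0.05773/(4π·0.0610) = 0.07531 K/W
  R_conv,out = 1/(4πr²h) = 1/(4π·3.91²·7.72) = 6.742×10^-4 K/W
ΣR = 2.259×10^-5 + 8.712×10^-7 + 0.06022 + 0.07531 + 6.742×10^-4 = 0.1362 K/W
Q = ΔT/ΣR = (44.3 °C − 5.28 °C)/0.1362 = 286.5 W
From the inner boundary to the cork board/cellular glass interface, ΣR_partial = 0.06024 K/W.
T_interface = T_in − Q·ΣR_partial = 44.3 °C − (286.5)(0.06024) = 27.0 °C

T = 27.0 °C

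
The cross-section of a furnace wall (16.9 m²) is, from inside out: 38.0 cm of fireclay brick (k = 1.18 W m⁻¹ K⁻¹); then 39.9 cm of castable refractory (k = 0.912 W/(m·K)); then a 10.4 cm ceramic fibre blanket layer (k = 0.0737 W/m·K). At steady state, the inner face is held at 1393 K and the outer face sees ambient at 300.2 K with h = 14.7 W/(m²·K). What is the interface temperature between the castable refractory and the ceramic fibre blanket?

T = 1022 K

Treat each layer as a resistance in series:
  R_fireclay brick = L/(kA) = 0.380/(1.18·16.9) = 0.01906 K/W
  R_castable refractory = L/(kA) = 0.399/(0.912·16.9) = 0.02589 K/W
  R_ceramic fibre blanket = L/(kA) = 0.104/(0.0737·16.9) = 0.08350 K/W
  R_conv,out = 1/(hA) = 1/(14.7·16.9) = 0.004025 K/W
ΣR = 0.01906 + 0.02589 + 0.08350 + 0.004025 = 0.1325 K/W
Q = ΔT/ΣR = (1393 K − 300.2 K)/0.1325 = 8248 W
From the inner boundary to the castable refractory/ceramic fibre blanket interface, ΣR_partial = 0.04495 K/W.
T_interface = T_in − Q·ΣR_partial = 1393 K − (8248)(0.04495) = 1022 K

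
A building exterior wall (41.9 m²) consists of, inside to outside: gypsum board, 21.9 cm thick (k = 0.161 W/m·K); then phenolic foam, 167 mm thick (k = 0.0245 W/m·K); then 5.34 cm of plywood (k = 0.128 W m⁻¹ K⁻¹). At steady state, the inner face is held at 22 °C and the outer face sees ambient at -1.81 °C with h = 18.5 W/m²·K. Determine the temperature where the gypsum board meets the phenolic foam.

Resistance network (inner→outer):
  R_gypsum board = L/(kA) = 0.219/(0.161·41.9) = 0.03246 K/W
  R_phenolic foam = L/(kA) = 0.167/(0.0245·41.9) = 0.1627 K/W
  R_plywood = L/(kA) = 0.0534/(0.128·41.9) = 0.009957 K/W
  R_conv,out = 1/(hA) = 1/(18.5·41.9) = 0.001290 K/W
ΣR = 0.03246 + 0.1627 + 0.009957 + 0.001290 = 0.2064 K/W
Q = ΔT/ΣR = (22 °C − -1.81 °C)/0.2064 = 115.4 W
From the inner boundary to the gypsum board/phenolic foam interface, ΣR_partial = 0.03246 K/W.
T_interface = T_in − Q·ΣR_partial = 22 °C − (115.4)(0.03246) = 18.3 °C

T = 18.3 °C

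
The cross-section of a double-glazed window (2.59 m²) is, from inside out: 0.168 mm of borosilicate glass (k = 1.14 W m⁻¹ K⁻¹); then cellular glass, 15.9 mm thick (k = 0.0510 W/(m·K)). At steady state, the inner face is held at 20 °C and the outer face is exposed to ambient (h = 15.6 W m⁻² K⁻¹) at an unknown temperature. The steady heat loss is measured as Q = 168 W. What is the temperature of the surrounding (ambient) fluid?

Sum the resistances:
  R_borosilicate glass = L/(kA) = 1.68×10^-4/(1.14·2.59) = 5.690×10^-5 K/W
  R_cellular glass = L/(kA) = 0.0159/(0.0510·2.59) = 0.1204 K/W
  R_conv,out = 1/(hA) = 1/(15.6·2.59) = 0.02475 K/W
ΣR = 0.1452 K/W
ΔT = Q·ΣR = 168 × 0.1452 = 24.39 K
Heat flows outward, so T_out = T_in − ΔT = 20 − 24.39 = -4.39 °C

T_out = -4.39 °C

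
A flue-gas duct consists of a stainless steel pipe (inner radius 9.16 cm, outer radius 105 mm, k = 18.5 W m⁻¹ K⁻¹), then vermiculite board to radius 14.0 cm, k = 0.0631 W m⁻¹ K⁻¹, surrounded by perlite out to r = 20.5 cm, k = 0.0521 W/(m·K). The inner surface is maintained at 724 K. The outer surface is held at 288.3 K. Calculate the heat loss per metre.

Q' = 230 W/m

Series thermal resistances, inner to outer:
  R'_stainless steel = ln(0.105/0.0916)/(2πk) = 0.1365/(2π·18.5) = 0.001175 m·K/W
  R'_vermiculite board = ln(0.140/0.105)/(2πk) = 0.2877/(2π·0.0631) = 0.7256 m·K/W
  R'_perlite = ln(0.205/0.140)/(2πk) = 0.3814/(2π·0.0521) = 1.165 m·K/W
ΣR = 0.001175 + 0.7256 + 1.165 = 1.892 m·K/W
Q' = ΔT/ΣR = (724 K − 288.3 K)/1.892 = 230 W/m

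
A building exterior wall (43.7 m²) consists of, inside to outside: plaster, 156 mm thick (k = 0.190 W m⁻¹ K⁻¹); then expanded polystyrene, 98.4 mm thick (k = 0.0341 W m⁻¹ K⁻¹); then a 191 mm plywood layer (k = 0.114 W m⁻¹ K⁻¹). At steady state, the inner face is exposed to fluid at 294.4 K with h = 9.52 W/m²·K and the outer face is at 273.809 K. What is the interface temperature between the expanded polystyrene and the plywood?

Treat each layer as a resistance in series:
  R_conv,in = 1/(hA) = 1/(9.52·43.7) = 0.002404 K/W
  R_plaster = L/(kA) = 0.156/(0.190·43.7) = 0.01879 K/W
  R_expanded polystyrene = L/(kA) = 0.0984/(0.0341·43.7) = 0.06603 K/W
  R_plywood = L/(kA) = 0.191/(0.114·43.7) = 0.03834 K/W
ΣR = 0.002404 + 0.01879 + 0.06603 + 0.03834 = 0.1256 K/W
Q = ΔT/ΣR = (294.4 K − 273.809 K)/0.1256 = 163.9 W
From the inner boundary to the expanded polystyrene/plywood interface, ΣR_partial = 0.08722 K/W.
T_interface = T_in − Q·ΣR_partial = 294.4 K − (163.9)(0.08722) = 280.10 K

T = 280.10 K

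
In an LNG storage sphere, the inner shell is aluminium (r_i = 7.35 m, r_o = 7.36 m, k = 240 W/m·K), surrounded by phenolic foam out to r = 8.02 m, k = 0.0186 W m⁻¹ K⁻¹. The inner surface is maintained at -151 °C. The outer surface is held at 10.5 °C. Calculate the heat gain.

Treat each layer as a resistance in series:
  R_aluminium = (1/7.35 − 1/7.36)/(4πk) = 1.849×10^-4/(4π·240) = 6.129×10^-8 K/W
  R_phenolic foam = (1/7.36 − 1/8.02)/(4πk) = 0.01118/(4π·0.0186) = 0.04784 K/W
ΣR = 6.129×10^-8 + 0.04784 = 0.04784 K/W
Q = ΔT/ΣR = (-151 °C − 10.5 °C)/0.04784 = -3380 W
(Negative Q ⇒ heat flows inward; heat gain = 3380 W.)

Q = 3380 W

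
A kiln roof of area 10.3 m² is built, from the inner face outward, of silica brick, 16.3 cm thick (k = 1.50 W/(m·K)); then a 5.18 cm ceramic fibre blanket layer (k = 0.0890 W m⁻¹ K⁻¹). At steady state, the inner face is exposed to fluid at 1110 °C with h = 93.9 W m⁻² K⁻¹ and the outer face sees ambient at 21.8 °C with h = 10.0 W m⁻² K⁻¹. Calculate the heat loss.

Series thermal resistances, inner to outer:
  R_conv,in = 1/(hA) = 1/(93.9·10.3) = 0.001034 K/W
  R_silica brick = L/(kA) = 0.163/(1.50·10.3) = 0.01055 K/W
  R_ceramic fibre blanket = L/(kA) = 0.0518/(0.0890·10.3) = 0.05651 K/W
  R_conv,out = 1/(hA) = 1/(10.0·10.3) = 0.009709 K/W
ΣR = 0.001034 + 0.01055 + 0.05651 + 0.009709 = 0.07780 K/W
Q = ΔT/ΣR = (1110 °C − 21.8 °C)/0.07780 = 14000 W

Q = 14.0 kW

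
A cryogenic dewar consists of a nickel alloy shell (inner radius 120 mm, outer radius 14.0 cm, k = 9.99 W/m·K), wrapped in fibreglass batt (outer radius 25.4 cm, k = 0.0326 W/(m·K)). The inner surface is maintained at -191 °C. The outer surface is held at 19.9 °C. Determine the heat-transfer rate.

Q = 26.9 W

Treat each layer as a resistance in series:
  R_nickel alloy = (1/0.120 − 1/0.140)/(4πk) = 1.190/(4π·9.99) = 0.009483 K/W
  R_fibreglass batt = (1/0.140 − 1/0.254)/(4πk) = 3.206/(4π·0.0326) = 7.826 K/W
ΣR = 0.009483 + 7.826 = 7.835 K/W
Q = ΔT/ΣR = (-191 °C − 19.9 °C)/7.835 = -26.9 W
(Negative Q ⇒ heat flows inward; heat gain = 26.9 W.)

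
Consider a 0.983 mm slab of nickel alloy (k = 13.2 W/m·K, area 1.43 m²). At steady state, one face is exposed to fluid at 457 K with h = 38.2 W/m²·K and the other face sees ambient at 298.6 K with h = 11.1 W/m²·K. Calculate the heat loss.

Q = 1950 W

Treat each layer as a resistance in series:
  R_conv,in = 1/(hA) = 1/(38.2·1.43) = 0.01831 K/W
  R_nickel alloy = L/(kA) = 9.83×10^-4/(13.2·1.43) = 5.208×10^-5 K/W
  R_conv,out = 1/(hA) = 1/(11.1·1.43) = 0.06300 K/W
ΣR = 0.01831 + 5.208×10^-5 + 0.06300 = 0.08136 K/W
Q = ΔT/ΣR = (457 K − 298.6 K)/0.08136 = 1950 W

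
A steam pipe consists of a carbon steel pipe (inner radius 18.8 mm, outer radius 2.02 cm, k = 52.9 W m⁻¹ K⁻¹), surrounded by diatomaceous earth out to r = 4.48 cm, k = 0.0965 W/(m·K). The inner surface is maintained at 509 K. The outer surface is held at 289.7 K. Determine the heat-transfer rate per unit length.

Resistance network (inner→outer):
  R'_carbon steel = ln(0.0202/0.0188)/(2πk) = 0.07183/(2π·52.9) = 2.161×10^-4 m·K/W
  R'_diatomaceous earth = ln(0.0448/0.0202)/(2πk) = 0.7965/(2π·0.0965) = 1.314 m·K/W
ΣR = 2.161×10^-4 + 1.314 = 1.314 m·K/W
Q' = ΔT/ΣR = (509 K − 289.7 K)/1.314 = 167 W/m

Q' = 167 W/m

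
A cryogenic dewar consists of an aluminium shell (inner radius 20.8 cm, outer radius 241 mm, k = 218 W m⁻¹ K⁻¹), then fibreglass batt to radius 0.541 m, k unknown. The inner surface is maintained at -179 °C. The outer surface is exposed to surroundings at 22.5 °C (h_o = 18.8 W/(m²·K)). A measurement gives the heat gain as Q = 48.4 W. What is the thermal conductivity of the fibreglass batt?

k = 0.0441 W/m·K

ΣR = ΔT/Q = |-179 − 22.5|/48.4 = 4.163 K/W
Known resistances:
  R_aluminium = (1/0.208 − 1/0.241)/(4πk) = 0.6583/(4π·218) = 2.403×10^-4 K/W
  R_conv,out = 1/(4πr²h) = 1/(4π·0.541²·18.8) = 0.01446 K/W
R_fibreglass batt = ΣR − ΣR_known = 4.163 − 0.01470 = 4.148 K/W
(1/r₁−1/r₂)/(4πk) = 4.148 ⇒ k = 2.301/(4π·4.148) = 0.0441 W/m·K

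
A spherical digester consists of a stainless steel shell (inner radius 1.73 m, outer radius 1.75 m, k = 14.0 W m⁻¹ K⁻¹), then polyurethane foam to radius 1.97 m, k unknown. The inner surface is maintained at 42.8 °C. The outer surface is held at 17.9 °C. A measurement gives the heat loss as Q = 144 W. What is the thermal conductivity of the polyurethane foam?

ΣR = ΔT/Q = |42.8 − 17.9|/144 = 0.1729 K/W
Known resistances:
  R_stainless steel = (1/1.73 − 1/1.75)/(4πk) = 0.006606/(4π·14.0) = 3.755×10^-5 K/W
R_polyurethane foam = ΣR − ΣR_known = 0.1729 − 3.755×10^-5 = 0.1729 K/W
(1/r₁−1/r₂)/(4πk) = 0.1729 ⇒ k = 0.06381/(4π·0.1729) = 0.0294 W/m·K

k = 0.0294 W/m·K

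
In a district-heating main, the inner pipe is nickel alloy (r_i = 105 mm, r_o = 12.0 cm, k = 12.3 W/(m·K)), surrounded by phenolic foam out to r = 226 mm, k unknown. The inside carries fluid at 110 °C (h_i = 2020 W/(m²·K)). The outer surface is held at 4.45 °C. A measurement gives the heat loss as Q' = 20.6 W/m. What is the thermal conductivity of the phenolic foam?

ΣR = ΔT/Q' = |110 − 4.45|/20.6 = 5.124 m·K/W
Known resistances:
  R'_conv,in = 1/(2πr h) = 1/(2π·0.105·2020) = 7.504×10^-4 m·K/W
  R'_nickel alloy = ln(0.120/0.105)/(2πk) = 0.1335/(2π·12.3) = 0.001728 m·K/W
R_phenolic foam = ΣR − ΣR_known = 5.124 − 0.002478 = 5.122 m·K/W
ln(r₂/r₁)/(2πk) = 5.122 ⇒ k = 0.6330/(2π·5.122) = 0.0197 W/m·K

k = 0.0197 W/m·K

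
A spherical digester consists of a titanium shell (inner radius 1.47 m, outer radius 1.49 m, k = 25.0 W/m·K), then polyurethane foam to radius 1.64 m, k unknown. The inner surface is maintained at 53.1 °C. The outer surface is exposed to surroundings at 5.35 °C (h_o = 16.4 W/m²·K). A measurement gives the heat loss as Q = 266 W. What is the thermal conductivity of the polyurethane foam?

k = 0.0275 W/m·K

ΣR = ΔT/Q = |53.1 − 5.35|/266 = 0.1795 K/W
Known resistances:
  R_titanium = (1/1.47 − 1/1.49)/(4πk) = 0.009131/(4π·25.0) = 2.907×10^-5 K/W
  R_conv,out = 1/(4πr²h) = 1/(4π·1.64²·16.4) = 0.001804 K/W
R_polyurethane foam = ΣR − ΣR_known = 0.1795 − 0.001833 = 0.1777 K/W
(1/r₁−1/r₂)/(4πk) = 0.1777 ⇒ k = 0.06138/(4π·0.1777) = 0.0275 W/m·K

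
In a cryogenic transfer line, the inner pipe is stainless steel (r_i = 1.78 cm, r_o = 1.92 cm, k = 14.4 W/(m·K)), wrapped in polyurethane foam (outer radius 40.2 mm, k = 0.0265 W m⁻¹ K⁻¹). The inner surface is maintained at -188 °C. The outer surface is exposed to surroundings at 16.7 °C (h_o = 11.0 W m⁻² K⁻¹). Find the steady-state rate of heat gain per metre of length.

Resistance network (inner→outer):
  R'_stainless steel = ln(0.0192/0.0178)/(2πk) = 0.07571/(2π·14.4) = 8.368×10^-4 m·K/W
  R'_polyurethane foam = ln(0.0402/0.0192)/(2πk) = 0.7390/(2π·0.0265) = 4.438 m·K/W
  R'_conv,out = 1/(2πr h) = 1/(2π·0.0402·11.0) = 0.3599 m·K/W
ΣR = 8.368×10^-4 + 4.438 + 0.3599 = 4.799 m·K/W
Q' = ΔT/ΣR = (-188 °C − 16.7 °C)/4.799 = -42.7 W/m
(Negative Q' ⇒ heat flows inward; heat gain = 42.7 W/m.)

Q' = 42.7 W/m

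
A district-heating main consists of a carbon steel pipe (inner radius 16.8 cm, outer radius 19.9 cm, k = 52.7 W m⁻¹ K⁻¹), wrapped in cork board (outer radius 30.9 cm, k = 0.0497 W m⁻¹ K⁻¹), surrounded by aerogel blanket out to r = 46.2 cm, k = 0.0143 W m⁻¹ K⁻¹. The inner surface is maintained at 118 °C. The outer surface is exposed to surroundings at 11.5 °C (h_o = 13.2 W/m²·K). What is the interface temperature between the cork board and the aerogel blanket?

T = 92.6 °C

Series thermal resistances, inner to outer:
  R'_carbon steel = ln(0.199/0.168)/(2πk) = 0.1693/(2π·52.7) = 5.114×10^-4 m·K/W
  R'_cork board = ln(0.309/0.199)/(2πk) = 0.4400/(2π·0.0497) = 1.409 m·K/W
  R'_aerogel blanket = ln(0.462/0.309)/(2πk) = 0.4022/(2π·0.0143) = 4.477 m·K/W
  R'_conv,out = 1/(2πr h) = 1/(2π·0.462·13.2) = 0.02610 m·K/W
ΣR = 5.114×10^-4 + 1.409 + 4.477 + 0.02610 = 5.913 m·K/W
Q' = ΔT/ΣR = (118 °C − 11.5 °C)/5.913 = 18.01 W/m
From the inner boundary to the cork board/aerogel blanket interface, ΣR_partial = 1.410 m·K/W.
T_interface = T_in − Q'·ΣR_partial = 118 °C − (18.01)(1.410) = 92.6 °C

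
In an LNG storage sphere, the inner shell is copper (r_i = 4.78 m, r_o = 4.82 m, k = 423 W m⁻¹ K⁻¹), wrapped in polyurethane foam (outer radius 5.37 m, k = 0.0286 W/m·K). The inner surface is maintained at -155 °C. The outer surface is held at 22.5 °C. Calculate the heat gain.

Resistance network (inner→outer):
  R_copper = (1/4.78 − 1/4.82)/(4πk) = 0.001736/(4π·423) = 3.266×10^-7 K/W
  R_polyurethane foam = (1/4.82 − 1/5.37)/(4πk) = 0.02125/(4π·0.0286) = 0.05912 K/W
ΣR = 3.266×10^-7 + 0.05912 = 0.05912 K/W
Q = ΔT/ΣR = (-155 °C − 22.5 °C)/0.05912 = -3000 W
(Negative Q ⇒ heat flows inward; heat gain = 3000 W.)

Q = 3000 W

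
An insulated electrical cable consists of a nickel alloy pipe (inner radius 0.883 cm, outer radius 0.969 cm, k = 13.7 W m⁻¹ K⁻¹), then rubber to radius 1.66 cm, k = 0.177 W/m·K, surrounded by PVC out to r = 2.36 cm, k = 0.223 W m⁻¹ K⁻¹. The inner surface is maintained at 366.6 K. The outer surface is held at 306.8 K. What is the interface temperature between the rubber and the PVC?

T = 327.2 K

Series thermal resistances, inner to outer:
  R'_nickel alloy = ln(0.00969/0.00883)/(2πk) = 0.09294/(2π·13.7) = 0.001080 m·K/W
  R'_rubber = ln(0.0166/0.00969)/(2πk) = 0.5383/(2π·0.177) = 0.4840 m·K/W
  R'_PVC = ln(0.0236/0.0166)/(2πk) = 0.3518/(2π·0.223) = 0.2511 m·K/W
ΣR = 0.001080 + 0.4840 + 0.2511 = 0.7362 m·K/W
Q' = ΔT/ΣR = (366.6 K − 306.8 K)/0.7362 = 81.23 W/m
From the inner boundary to the rubber/PVC interface, ΣR_partial = 0.4851 m·K/W.
T_interface = T_in − Q'·ΣR_partial = 366.6 K − (81.23)(0.4851) = 327.2 K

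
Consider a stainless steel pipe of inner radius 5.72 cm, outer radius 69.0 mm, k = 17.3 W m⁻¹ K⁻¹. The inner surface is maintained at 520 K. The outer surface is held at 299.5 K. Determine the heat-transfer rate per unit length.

Q' = 2πk·ΔT/ln(r₂/r₁) = 2π × 17.3 × 220.5 / ln(0.0690/0.0572) = 1.28×10^5 W/m

Q' = 1.28×10^5 W/m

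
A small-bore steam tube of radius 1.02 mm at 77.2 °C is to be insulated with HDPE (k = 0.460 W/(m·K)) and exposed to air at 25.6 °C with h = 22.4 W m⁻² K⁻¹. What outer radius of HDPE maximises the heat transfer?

r_cr = 2.05 cm

For a cylinder, r_cr = k_ins/h = 0.460/22.4 = 0.0205 m = 2.05 cm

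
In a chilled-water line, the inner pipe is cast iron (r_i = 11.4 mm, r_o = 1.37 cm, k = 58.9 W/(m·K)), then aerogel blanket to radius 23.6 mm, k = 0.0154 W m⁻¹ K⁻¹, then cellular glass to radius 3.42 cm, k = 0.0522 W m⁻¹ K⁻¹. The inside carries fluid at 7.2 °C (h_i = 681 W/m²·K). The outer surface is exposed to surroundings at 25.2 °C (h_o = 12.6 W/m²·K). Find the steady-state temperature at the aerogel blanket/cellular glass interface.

Treat each layer as a resistance in series:
  R'_conv,in = 1/(2πr h) = 1/(2π·0.0114·681) = 0.02050 m·K/W
  R'_cast iron = ln(0.0137/0.0114)/(2πk) = 0.1838/(2π·58.9) = 4.966×10^-4 m·K/W
  R'_aerogel blanket = ln(0.0236/0.0137)/(2πk) = 0.5439/(2π·0.0154) = 5.621 m·K/W
  R'_cellular glass = ln(0.0342/0.0236)/(2πk) = 0.3710/(2π·0.0522) = 1.131 m·K/W
  R'_conv,out = 1/(2πr h) = 1/(2π·0.0342·12.6) = 0.3693 m·K/W
ΣR = 0.02050 + 4.966×10^-4 + 5.621 + 1.131 + 0.3693 = 7.142 m·K/W
Q' = ΔT/ΣR = (7.2 °C − 25.2 °C)/7.142 = -2.520 W/m
From the inner boundary to the aerogel blanket/cellular glass interface, ΣR_partial = 5.642 m·K/W.
T_interface = T_in − Q'·ΣR_partial = 7.2 °C − (-2.520)(5.642) = 21.4 °C

T = 21.4 °C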